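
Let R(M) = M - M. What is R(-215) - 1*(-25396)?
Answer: 25396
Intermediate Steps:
R(M) = 0
R(-215) - 1*(-25396) = 0 - 1*(-25396) = 0 + 25396 = 25396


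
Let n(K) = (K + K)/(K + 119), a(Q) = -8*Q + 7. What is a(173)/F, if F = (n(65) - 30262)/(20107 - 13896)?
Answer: 15428124/54589 ≈ 282.62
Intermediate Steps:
a(Q) = 7 - 8*Q
n(K) = 2*K/(119 + K) (n(K) = (2*K)/(119 + K) = 2*K/(119 + K))
F = -2784039/571412 (F = (2*65/(119 + 65) - 30262)/(20107 - 13896) = (2*65/184 - 30262)/6211 = (2*65*(1/184) - 30262)*(1/6211) = (65/92 - 30262)*(1/6211) = -2784039/92*1/6211 = -2784039/571412 ≈ -4.8722)
a(173)/F = (7 - 8*173)/(-2784039/571412) = (7 - 1384)*(-571412/2784039) = -1377*(-571412/2784039) = 15428124/54589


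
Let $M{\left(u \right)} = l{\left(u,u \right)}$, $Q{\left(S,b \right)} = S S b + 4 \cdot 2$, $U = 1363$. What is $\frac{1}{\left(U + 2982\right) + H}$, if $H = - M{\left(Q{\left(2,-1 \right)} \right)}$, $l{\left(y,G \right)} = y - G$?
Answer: $\frac{1}{4345} \approx 0.00023015$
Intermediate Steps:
$Q{\left(S,b \right)} = 8 + b S^{2}$ ($Q{\left(S,b \right)} = S^{2} b + 8 = b S^{2} + 8 = 8 + b S^{2}$)
$M{\left(u \right)} = 0$ ($M{\left(u \right)} = u - u = 0$)
$H = 0$ ($H = \left(-1\right) 0 = 0$)
$\frac{1}{\left(U + 2982\right) + H} = \frac{1}{\left(1363 + 2982\right) + 0} = \frac{1}{4345 + 0} = \frac{1}{4345}$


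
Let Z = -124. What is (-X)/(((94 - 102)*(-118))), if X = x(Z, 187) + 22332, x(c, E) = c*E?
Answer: 107/118 ≈ 0.90678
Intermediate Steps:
x(c, E) = E*c
X = -856 (X = 187*(-124) + 22332 = -23188 + 22332 = -856)
(-X)/(((94 - 102)*(-118))) = (-1*(-856))/(((94 - 102)*(-118))) = 856/((-8*(-118))) = 856/944 = 856*(1/944) = 107/118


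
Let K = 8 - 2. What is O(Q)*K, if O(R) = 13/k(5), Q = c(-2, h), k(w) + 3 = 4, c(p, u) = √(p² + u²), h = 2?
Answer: 78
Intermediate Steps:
k(w) = 1 (k(w) = -3 + 4 = 1)
Q = 2*√2 (Q = √((-2)² + 2²) = √(4 + 4) = √8 = 2*√2 ≈ 2.8284)
K = 6
O(R) = 13 (O(R) = 13/1 = 13*1 = 13)
O(Q)*K = 13*6 = 78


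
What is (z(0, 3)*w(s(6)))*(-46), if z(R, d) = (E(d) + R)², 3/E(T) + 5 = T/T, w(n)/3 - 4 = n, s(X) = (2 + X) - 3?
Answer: -5589/8 ≈ -698.63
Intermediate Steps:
s(X) = -1 + X
w(n) = 12 + 3*n
E(T) = -¾ (E(T) = 3/(-5 + T/T) = 3/(-5 + 1) = 3/(-4) = 3*(-¼) = -¾)
z(R, d) = (-¾ + R)²
(z(0, 3)*w(s(6)))*(-46) = (((-3 + 4*0)²/16)*(12 + 3*(-1 + 6)))*(-46) = (((-3 + 0)²/16)*(12 + 3*5))*(-46) = (((1/16)*(-3)²)*(12 + 15))*(-46) = (((1/16)*9)*27)*(-46) = ((9/16)*27)*(-46) = (243/16)*(-46) = -5589/8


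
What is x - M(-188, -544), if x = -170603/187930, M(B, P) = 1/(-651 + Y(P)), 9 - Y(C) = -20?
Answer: -26481784/29223115 ≈ -0.90619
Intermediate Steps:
Y(C) = 29 (Y(C) = 9 - 1*(-20) = 9 + 20 = 29)
M(B, P) = -1/622 (M(B, P) = 1/(-651 + 29) = 1/(-622) = -1/622)
x = -170603/187930 (x = -170603*1/187930 = -170603/187930 ≈ -0.90780)
x - M(-188, -544) = -170603/187930 - 1*(-1/622) = -170603/187930 + 1/622 = -26481784/29223115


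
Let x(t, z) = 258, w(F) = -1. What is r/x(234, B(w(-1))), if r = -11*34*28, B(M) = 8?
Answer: -5236/129 ≈ -40.589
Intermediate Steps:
r = -10472 (r = -374*28 = -10472)
r/x(234, B(w(-1))) = -10472/258 = -10472*1/258 = -5236/129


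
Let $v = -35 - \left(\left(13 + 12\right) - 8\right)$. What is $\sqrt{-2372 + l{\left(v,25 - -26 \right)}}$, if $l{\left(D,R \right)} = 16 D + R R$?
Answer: $3 i \sqrt{67} \approx 24.556 i$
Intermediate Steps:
$v = -52$ ($v = -35 - \left(25 - 8\right) = -35 - 17 = -52$)
$l{\left(D,R \right)} = R^{2} + 16 D$ ($l{\left(D,R \right)} = 16 D + R^{2} = R^{2} + 16 D$)
$\sqrt{-2372 + l{\left(v,25 - -26 \right)}} = \sqrt{-2372 + \left(\left(25 - -26\right)^{2} + 16 \left(-52\right)\right)} = \sqrt{-2372 - \left(832 - \left(25 + 26\right)^{2}\right)} = \sqrt{-2372 - \left(832 - 51^{2}\right)} = \sqrt{-2372 + \left(2601 - 832\right)} = \sqrt{-2372 + 1769} = \sqrt{-603} = 3 i \sqrt{67}$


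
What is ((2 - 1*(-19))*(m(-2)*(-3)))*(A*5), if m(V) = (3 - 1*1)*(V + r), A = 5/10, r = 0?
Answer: 630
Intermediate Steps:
A = 1/2 (A = 5*(1/10) = 1/2 ≈ 0.50000)
m(V) = 2*V (m(V) = (3 - 1*1)*(V + 0) = (3 - 1)*V = 2*V)
((2 - 1*(-19))*(m(-2)*(-3)))*(A*5) = ((2 - 1*(-19))*((2*(-2))*(-3)))*((1/2)*5) = ((2 + 19)*(-4*(-3)))*(5/2) = (21*12)*(5/2) = 252*(5/2) = 630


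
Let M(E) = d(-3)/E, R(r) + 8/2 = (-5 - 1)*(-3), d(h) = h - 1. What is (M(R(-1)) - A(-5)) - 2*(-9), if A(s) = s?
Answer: 159/7 ≈ 22.714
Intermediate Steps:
d(h) = -1 + h
R(r) = 14 (R(r) = -4 + (-5 - 1)*(-3) = -4 - 6*(-3) = -4 + 18 = 14)
M(E) = -4/E (M(E) = (-1 - 3)/E = -4/E)
(M(R(-1)) - A(-5)) - 2*(-9) = (-4/14 - 1*(-5)) - 2*(-9) = (-4*1/14 + 5) + 18 = (-2/7 + 5) + 18 = 33/7 + 18 = 159/7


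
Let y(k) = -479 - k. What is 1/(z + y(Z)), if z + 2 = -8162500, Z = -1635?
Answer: -1/8161346 ≈ -1.2253e-7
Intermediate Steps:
z = -8162502 (z = -2 - 8162500 = -8162502)
1/(z + y(Z)) = 1/(-8162502 + (-479 - 1*(-1635))) = 1/(-8162502 + (-479 + 1635)) = 1/(-8162502 + 1156) = 1/(-8161346) = -1/8161346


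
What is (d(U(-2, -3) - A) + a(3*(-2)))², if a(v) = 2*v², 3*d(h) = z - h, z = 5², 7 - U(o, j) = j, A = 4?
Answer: 55225/9 ≈ 6136.1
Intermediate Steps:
U(o, j) = 7 - j
z = 25
d(h) = 25/3 - h/3 (d(h) = (25 - h)/3 = 25/3 - h/3)
(d(U(-2, -3) - A) + a(3*(-2)))² = ((25/3 - ((7 - 1*(-3)) - 1*4)/3) + 2*(3*(-2))²)² = ((25/3 - ((7 + 3) - 4)/3) + 2*(-6)²)² = ((25/3 - (10 - 4)/3) + 2*36)² = ((25/3 - ⅓*6) + 72)² = ((25/3 - 2) + 72)² = (19/3 + 72)² = (235/3)² = 55225/9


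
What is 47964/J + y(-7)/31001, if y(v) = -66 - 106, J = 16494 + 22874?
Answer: 52862881/43587406 ≈ 1.2128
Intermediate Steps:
J = 39368
y(v) = -172
47964/J + y(-7)/31001 = 47964/39368 - 172/31001 = 47964*(1/39368) - 172*1/31001 = 1713/1406 - 172/31001 = 52862881/43587406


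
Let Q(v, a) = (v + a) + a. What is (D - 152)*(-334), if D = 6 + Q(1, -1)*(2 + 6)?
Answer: 51436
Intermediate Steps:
Q(v, a) = v + 2*a (Q(v, a) = (a + v) + a = v + 2*a)
D = -2 (D = 6 + (1 + 2*(-1))*(2 + 6) = 6 + (1 - 2)*8 = 6 - 1*8 = 6 - 8 = -2)
(D - 152)*(-334) = (-2 - 152)*(-334) = -154*(-334) = 51436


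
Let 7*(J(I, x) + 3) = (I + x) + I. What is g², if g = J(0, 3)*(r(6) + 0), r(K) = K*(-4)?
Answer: 186624/49 ≈ 3808.7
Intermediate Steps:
J(I, x) = -3 + x/7 + 2*I/7 (J(I, x) = -3 + ((I + x) + I)/7 = -3 + (x + 2*I)/7 = -3 + (x/7 + 2*I/7) = -3 + x/7 + 2*I/7)
r(K) = -4*K
g = 432/7 (g = (-3 + (⅐)*3 + (2/7)*0)*(-4*6 + 0) = (-3 + 3/7 + 0)*(-24 + 0) = -18/7*(-24) = 432/7 ≈ 61.714)
g² = (432/7)² = 186624/49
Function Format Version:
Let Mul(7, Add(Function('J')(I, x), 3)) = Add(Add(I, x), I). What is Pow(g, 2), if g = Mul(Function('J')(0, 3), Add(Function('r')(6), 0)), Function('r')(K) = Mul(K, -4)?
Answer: Rational(186624, 49) ≈ 3808.7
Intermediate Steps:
Function('J')(I, x) = Add(-3, Mul(Rational(1, 7), x), Mul(Rational(2, 7), I)) (Function('J')(I, x) = Add(-3, Mul(Rational(1, 7), Add(Add(I, x), I))) = Add(-3, Mul(Rational(1, 7), Add(x, Mul(2, I)))) = Add(-3, Add(Mul(Rational(1, 7), x), Mul(Rational(2, 7), I))) = Add(-3, Mul(Rational(1, 7), x), Mul(Rational(2, 7), I)))
Function('r')(K) = Mul(-4, K)
g = Rational(432, 7) (g = Mul(Add(-3, Mul(Rational(1, 7), 3), Mul(Rational(2, 7), 0)), Add(Mul(-4, 6), 0)) = Mul(Add(-3, Rational(3, 7), 0), Add(-24, 0)) = Mul(Rational(-18, 7), -24) = Rational(432, 7) ≈ 61.714)
Pow(g, 2) = Pow(Rational(432, 7), 2) = Rational(186624, 49)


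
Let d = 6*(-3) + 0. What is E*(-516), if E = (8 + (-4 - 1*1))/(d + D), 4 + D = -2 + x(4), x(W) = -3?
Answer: 172/3 ≈ 57.333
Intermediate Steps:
D = -9 (D = -4 + (-2 - 3) = -4 - 5 = -9)
d = -18 (d = -18 + 0 = -18)
E = -⅑ (E = (8 + (-4 - 1*1))/(-18 - 9) = (8 + (-4 - 1))/(-27) = (8 - 5)*(-1/27) = 3*(-1/27) = -⅑ ≈ -0.11111)
E*(-516) = -⅑*(-516) = 172/3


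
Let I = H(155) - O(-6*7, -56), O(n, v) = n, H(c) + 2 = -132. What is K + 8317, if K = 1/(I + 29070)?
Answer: 241010027/28978 ≈ 8317.0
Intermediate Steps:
H(c) = -134 (H(c) = -2 - 132 = -134)
I = -92 (I = -134 - (-6)*7 = -134 - 1*(-42) = -134 + 42 = -92)
K = 1/28978 (K = 1/(-92 + 29070) = 1/28978 ≈ 3.4509e-5)
K + 8317 = 1/28978 + 8317 = 241010027/28978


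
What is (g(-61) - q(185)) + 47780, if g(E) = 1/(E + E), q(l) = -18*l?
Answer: 6235419/122 ≈ 51110.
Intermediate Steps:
g(E) = 1/(2*E)
(g(-61) - q(185)) + 47780 = ((1/2)/(-61) - (-18)*185) + 47780 = ((1/2)*(-1/61) - 1*(-3330)) + 47780 = (-1/122 + 3330) + 47780 = 406259/122 + 47780 = 6235419/122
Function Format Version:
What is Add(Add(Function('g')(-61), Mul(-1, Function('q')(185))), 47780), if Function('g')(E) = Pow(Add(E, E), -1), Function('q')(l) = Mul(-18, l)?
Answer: Rational(6235419, 122) ≈ 51110.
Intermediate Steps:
Function('g')(E) = Mul(Rational(1, 2), Pow(E, -1)) (Function('g')(E) = Pow(Mul(2, E), -1) = Mul(Rational(1, 2), Pow(E, -1)))
Add(Add(Function('g')(-61), Mul(-1, Function('q')(185))), 47780) = Add(Add(Mul(Rational(1, 2), Pow(-61, -1)), Mul(-1, Mul(-18, 185))), 47780) = Add(Add(Mul(Rational(1, 2), Rational(-1, 61)), Mul(-1, -3330)), 47780) = Add(Add(Rational(-1, 122), 3330), 47780) = Add(Rational(406259, 122), 47780) = Rational(6235419, 122)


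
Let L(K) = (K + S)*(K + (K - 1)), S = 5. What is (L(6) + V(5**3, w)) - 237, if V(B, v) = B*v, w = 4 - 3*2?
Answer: -366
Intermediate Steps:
L(K) = (-1 + 2*K)*(5 + K) (L(K) = (K + 5)*(K + (K - 1)) = (5 + K)*(K + (-1 + K)) = (5 + K)*(-1 + 2*K) = (-1 + 2*K)*(5 + K))
w = -2 (w = 4 - 6 = -2)
(L(6) + V(5**3, w)) - 237 = ((-5 + 2*6**2 + 9*6) + 5**3*(-2)) - 237 = ((-5 + 2*36 + 54) + 125*(-2)) - 237 = ((-5 + 72 + 54) - 250) - 237 = (121 - 250) - 237 = -129 - 237 = -366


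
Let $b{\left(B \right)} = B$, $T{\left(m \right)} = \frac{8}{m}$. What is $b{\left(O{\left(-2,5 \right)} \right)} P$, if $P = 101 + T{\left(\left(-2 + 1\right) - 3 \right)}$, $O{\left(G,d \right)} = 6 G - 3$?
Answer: $-1485$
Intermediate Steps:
$O{\left(G,d \right)} = -3 + 6 G$
$P = 99$ ($P = 101 + \frac{8}{\left(-2 + 1\right) - 3} = 101 + \frac{8}{-1 - 3} = 101 + \frac{8}{-4} = 101 + 8 \left(- \frac{1}{4}\right) = 101 - 2 = 99$)
$b{\left(O{\left(-2,5 \right)} \right)} P = \left(-3 + 6 \left(-2\right)\right) 99 = \left(-3 - 12\right) 99 = \left(-15\right) 99 = -1485$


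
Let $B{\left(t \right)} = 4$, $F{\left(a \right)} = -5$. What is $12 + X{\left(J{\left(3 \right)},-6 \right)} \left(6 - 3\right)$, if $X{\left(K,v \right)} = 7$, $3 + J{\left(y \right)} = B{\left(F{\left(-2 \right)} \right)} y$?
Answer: $33$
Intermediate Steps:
$J{\left(y \right)} = -3 + 4 y$
$12 + X{\left(J{\left(3 \right)},-6 \right)} \left(6 - 3\right) = 12 + 7 \left(6 - 3\right) = 12 + 7 \cdot 3 = 12 + 21 = 33$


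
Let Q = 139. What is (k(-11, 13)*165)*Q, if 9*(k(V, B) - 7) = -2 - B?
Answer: 122320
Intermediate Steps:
k(V, B) = 61/9 - B/9 (k(V, B) = 7 + (-2 - B)/9 = 7 + (-2/9 - B/9) = 61/9 - B/9)
(k(-11, 13)*165)*Q = ((61/9 - ⅑*13)*165)*139 = ((61/9 - 13/9)*165)*139 = ((16/3)*165)*139 = 880*139 = 122320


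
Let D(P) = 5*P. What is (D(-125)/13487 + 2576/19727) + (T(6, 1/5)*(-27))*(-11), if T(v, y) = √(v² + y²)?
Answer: 22413137/266058049 + 297*√901/5 ≈ 1783.1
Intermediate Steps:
(D(-125)/13487 + 2576/19727) + (T(6, 1/5)*(-27))*(-11) = ((5*(-125))/13487 + 2576/19727) + (√(6² + (1/5)²)*(-27))*(-11) = (-625*1/13487 + 2576*(1/19727)) + (√(36 + (⅕)²)*(-27))*(-11) = (-625/13487 + 2576/19727) + (√(36 + 1/25)*(-27))*(-11) = 22413137/266058049 + (√(901/25)*(-27))*(-11) = 22413137/266058049 + ((√901/5)*(-27))*(-11) = 22413137/266058049 - 27*√901/5*(-11) = 22413137/266058049 + 297*√901/5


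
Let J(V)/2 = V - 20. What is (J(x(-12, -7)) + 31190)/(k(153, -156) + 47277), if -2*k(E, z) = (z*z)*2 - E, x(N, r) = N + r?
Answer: 62224/46035 ≈ 1.3517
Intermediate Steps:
J(V) = -40 + 2*V (J(V) = 2*(V - 20) = 2*(-20 + V) = -40 + 2*V)
k(E, z) = E/2 - z**2 (k(E, z) = -((z*z)*2 - E)/2 = -(z**2*2 - E)/2 = -(2*z**2 - E)/2 = -(-E + 2*z**2)/2 = E/2 - z**2)
(J(x(-12, -7)) + 31190)/(k(153, -156) + 47277) = ((-40 + 2*(-12 - 7)) + 31190)/(((1/2)*153 - 1*(-156)**2) + 47277) = ((-40 + 2*(-19)) + 31190)/((153/2 - 1*24336) + 47277) = ((-40 - 38) + 31190)/((153/2 - 24336) + 47277) = (-78 + 31190)/(-48519/2 + 47277) = 31112/(46035/2) = 31112*(2/46035) = 62224/46035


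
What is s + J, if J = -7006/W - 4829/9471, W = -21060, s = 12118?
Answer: 36621393451/3022110 ≈ 12118.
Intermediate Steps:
J = -535529/3022110 (J = -7006/(-21060) - 4829/9471 = -7006*(-1/21060) - 4829*1/9471 = 3503/10530 - 439/861 = -535529/3022110 ≈ -0.17720)
s + J = 12118 - 535529/3022110 = 36621393451/3022110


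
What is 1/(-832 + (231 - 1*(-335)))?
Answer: -1/266 ≈ -0.0037594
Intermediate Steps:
1/(-832 + (231 - 1*(-335))) = 1/(-832 + (231 + 335)) = 1/(-832 + 566) = 1/(-266) = -1/266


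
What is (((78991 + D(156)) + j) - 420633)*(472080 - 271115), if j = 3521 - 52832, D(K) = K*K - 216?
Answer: -73720593845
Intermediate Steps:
D(K) = -216 + K² (D(K) = K² - 216 = -216 + K²)
j = -49311
(((78991 + D(156)) + j) - 420633)*(472080 - 271115) = (((78991 + (-216 + 156²)) - 49311) - 420633)*(472080 - 271115) = (((78991 + (-216 + 24336)) - 49311) - 420633)*200965 = (((78991 + 24120) - 49311) - 420633)*200965 = ((103111 - 49311) - 420633)*200965 = (53800 - 420633)*200965 = -366833*200965 = -73720593845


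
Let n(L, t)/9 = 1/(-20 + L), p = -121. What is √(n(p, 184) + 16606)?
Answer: √36682513/47 ≈ 128.86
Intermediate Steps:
n(L, t) = 9/(-20 + L)
√(n(p, 184) + 16606) = √(9/(-20 - 121) + 16606) = √(9/(-141) + 16606) = √(9*(-1/141) + 16606) = √(-3/47 + 16606) = √(780479/47) = √36682513/47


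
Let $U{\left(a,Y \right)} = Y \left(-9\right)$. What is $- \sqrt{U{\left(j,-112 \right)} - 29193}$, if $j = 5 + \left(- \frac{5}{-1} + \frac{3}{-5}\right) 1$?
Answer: $- i \sqrt{28185} \approx - 167.88 i$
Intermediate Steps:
$j = \frac{47}{5}$ ($j = 5 + \left(\left(-5\right) \left(-1\right) + 3 \left(- \frac{1}{5}\right)\right) 1 = 5 + \left(5 - \frac{3}{5}\right) 1 = 5 + \frac{22}{5} \cdot 1 = 5 + \frac{22}{5} = \frac{47}{5} \approx 9.4$)
$U{\left(a,Y \right)} = - 9 Y$
$- \sqrt{U{\left(j,-112 \right)} - 29193} = - \sqrt{\left(-9\right) \left(-112\right) - 29193} = - \sqrt{1008 - 29193} = - \sqrt{-28185} = - i \sqrt{28185}$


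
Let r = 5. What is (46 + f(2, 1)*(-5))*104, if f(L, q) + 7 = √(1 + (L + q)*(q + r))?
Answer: 8424 - 520*√19 ≈ 6157.4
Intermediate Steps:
f(L, q) = -7 + √(1 + (5 + q)*(L + q)) (f(L, q) = -7 + √(1 + (L + q)*(q + 5)) = -7 + √(1 + (L + q)*(5 + q)) = -7 + √(1 + (5 + q)*(L + q)))
(46 + f(2, 1)*(-5))*104 = (46 + (-7 + √(1 + 1² + 5*2 + 5*1 + 2*1))*(-5))*104 = (46 + (-7 + √(1 + 1 + 10 + 5 + 2))*(-5))*104 = (46 + (-7 + √19)*(-5))*104 = (46 + (35 - 5*√19))*104 = (81 - 5*√19)*104 = 8424 - 520*√19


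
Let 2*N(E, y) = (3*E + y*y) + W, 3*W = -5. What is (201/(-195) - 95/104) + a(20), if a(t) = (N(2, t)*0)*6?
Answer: -1011/520 ≈ -1.9442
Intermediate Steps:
W = -5/3 (W = (⅓)*(-5) = -5/3 ≈ -1.6667)
N(E, y) = -⅚ + y²/2 + 3*E/2 (N(E, y) = ((3*E + y*y) - 5/3)/2 = ((3*E + y²) - 5/3)/2 = ((y² + 3*E) - 5/3)/2 = (-5/3 + y² + 3*E)/2 = -⅚ + y²/2 + 3*E/2)
a(t) = 0 (a(t) = ((-⅚ + t²/2 + (3/2)*2)*0)*6 = ((-⅚ + t²/2 + 3)*0)*6 = ((13/6 + t²/2)*0)*6 = 0*6 = 0)
(201/(-195) - 95/104) + a(20) = (201/(-195) - 95/104) + 0 = (201*(-1/195) - 95*1/104) + 0 = (-67/65 - 95/104) + 0 = -1011/520 + 0 = -1011/520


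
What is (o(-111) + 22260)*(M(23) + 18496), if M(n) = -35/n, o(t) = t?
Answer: 409634199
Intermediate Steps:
(o(-111) + 22260)*(M(23) + 18496) = (-111 + 22260)*(-35/23 + 18496) = 22149*(-35*1/23 + 18496) = 22149*(-35/23 + 18496) = 22149*(425373/23) = 409634199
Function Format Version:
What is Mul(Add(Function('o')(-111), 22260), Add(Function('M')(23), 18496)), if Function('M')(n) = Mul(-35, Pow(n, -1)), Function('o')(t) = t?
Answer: 409634199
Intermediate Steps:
Mul(Add(Function('o')(-111), 22260), Add(Function('M')(23), 18496)) = Mul(Add(-111, 22260), Add(Mul(-35, Pow(23, -1)), 18496)) = Mul(22149, Add(Mul(-35, Rational(1, 23)), 18496)) = Mul(22149, Add(Rational(-35, 23), 18496)) = Mul(22149, Rational(425373, 23)) = 409634199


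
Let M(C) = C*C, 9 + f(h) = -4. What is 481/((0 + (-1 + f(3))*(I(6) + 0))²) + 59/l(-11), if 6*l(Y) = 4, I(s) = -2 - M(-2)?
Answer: 624937/7056 ≈ 88.568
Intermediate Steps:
f(h) = -13 (f(h) = -9 - 4 = -13)
M(C) = C²
I(s) = -6 (I(s) = -2 - 1*(-2)² = -2 - 1*4 = -2 - 4 = -6)
l(Y) = ⅔ (l(Y) = (⅙)*4 = ⅔)
481/((0 + (-1 + f(3))*(I(6) + 0))²) + 59/l(-11) = 481/((0 + (-1 - 13)*(-6 + 0))²) + 59/(⅔) = 481/((0 - 14*(-6))²) + 59*(3/2) = 481/((0 + 84)²) + 177/2 = 481/(84²) + 177/2 = 481/7056 + 177/2 = 624937/7056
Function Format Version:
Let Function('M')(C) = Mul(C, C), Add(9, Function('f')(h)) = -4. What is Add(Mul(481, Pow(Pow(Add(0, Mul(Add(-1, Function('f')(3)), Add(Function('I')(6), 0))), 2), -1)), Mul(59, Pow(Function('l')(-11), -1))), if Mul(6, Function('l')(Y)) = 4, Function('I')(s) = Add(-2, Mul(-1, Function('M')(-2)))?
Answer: Rational(624937, 7056) ≈ 88.568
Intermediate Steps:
Function('f')(h) = -13 (Function('f')(h) = Add(-9, -4) = -13)
Function('M')(C) = Pow(C, 2)
Function('I')(s) = -6 (Function('I')(s) = Add(-2, Mul(-1, Pow(-2, 2))) = Add(-2, Mul(-1, 4)) = Add(-2, -4) = -6)
Function('l')(Y) = Rational(2, 3) (Function('l')(Y) = Mul(Rational(1, 6), 4) = Rational(2, 3))
Add(Mul(481, Pow(Pow(Add(0, Mul(Add(-1, Function('f')(3)), Add(Function('I')(6), 0))), 2), -1)), Mul(59, Pow(Function('l')(-11), -1))) = Add(Mul(481, Pow(Pow(Add(0, Mul(Add(-1, -13), Add(-6, 0))), 2), -1)), Mul(59, Pow(Rational(2, 3), -1))) = Add(Mul(481, Pow(Pow(Add(0, Mul(-14, -6)), 2), -1)), Mul(59, Rational(3, 2))) = Add(Mul(481, Pow(Pow(Add(0, 84), 2), -1)), Rational(177, 2)) = Add(Mul(481, Pow(Pow(84, 2), -1)), Rational(177, 2)) = Add(Mul(481, Pow(7056, -1)), Rational(177, 2)) = Add(Mul(481, Rational(1, 7056)), Rational(177, 2)) = Add(Rational(481, 7056), Rational(177, 2)) = Rational(624937, 7056)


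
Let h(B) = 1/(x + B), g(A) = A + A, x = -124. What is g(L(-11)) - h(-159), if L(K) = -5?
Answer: -2829/283 ≈ -9.9965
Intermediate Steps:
g(A) = 2*A
h(B) = 1/(-124 + B)
g(L(-11)) - h(-159) = 2*(-5) - 1/(-124 - 159) = -10 - 1/(-283) = -10 - 1*(-1/283) = -10 + 1/283 = -2829/283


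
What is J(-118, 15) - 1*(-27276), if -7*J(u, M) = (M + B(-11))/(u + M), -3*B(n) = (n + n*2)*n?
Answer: 19665890/721 ≈ 27276.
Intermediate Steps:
B(n) = -n² (B(n) = -(n + n*2)*n/3 = -(n + 2*n)*n/3 = -3*n*n/3 = -n²)
J(u, M) = -(-121 + M)/(7*(M + u)) (J(u, M) = -(M - 1*(-11)²)/(7*(u + M)) = -(M - 1*121)/(7*(M + u)) = -(M - 121)/(7*(M + u)) = -(-121 + M)/(7*(M + u)))
J(-118, 15) - 1*(-27276) = (121 - 1*15)/(7*(15 - 118)) - 1*(-27276) = (⅐)*(121 - 15)/(-103) + 27276 = (⅐)*(-1/103)*106 + 27276 = -106/721 + 27276 = 19665890/721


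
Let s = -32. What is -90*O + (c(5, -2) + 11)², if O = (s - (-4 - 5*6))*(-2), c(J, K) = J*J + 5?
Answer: 2041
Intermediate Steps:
c(J, K) = 5 + J² (c(J, K) = J² + 5 = 5 + J²)
O = -4 (O = (-32 - (-4 - 5*6))*(-2) = (-32 - (-4 - 30))*(-2) = (-32 - 1*(-34))*(-2) = (-32 + 34)*(-2) = 2*(-2) = -4)
-90*O + (c(5, -2) + 11)² = -90*(-4) + ((5 + 5²) + 11)² = 360 + ((5 + 25) + 11)² = 360 + (30 + 11)² = 360 + 41² = 360 + 1681 = 2041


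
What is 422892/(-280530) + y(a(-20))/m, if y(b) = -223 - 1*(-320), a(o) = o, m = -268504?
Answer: -6309744721/4184634840 ≈ -1.5078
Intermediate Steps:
y(b) = 97 (y(b) = -223 + 320 = 97)
422892/(-280530) + y(a(-20))/m = 422892/(-280530) + 97/(-268504) = 422892*(-1/280530) + 97*(-1/268504) = -23494/15585 - 97/268504 = -6309744721/4184634840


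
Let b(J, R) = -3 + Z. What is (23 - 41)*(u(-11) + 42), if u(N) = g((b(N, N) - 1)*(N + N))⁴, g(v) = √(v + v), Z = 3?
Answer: -35604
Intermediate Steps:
b(J, R) = 0 (b(J, R) = -3 + 3 = 0)
g(v) = √2*√v (g(v) = √(2*v) = √2*√v)
u(N) = 16*N² (u(N) = (√2*√((0 - 1)*(N + N)))⁴ = (√2*√(-2*N))⁴ = (√2*(√2*√(-N)))⁴ = (2*√(-N))⁴ = 16*N²)
(23 - 41)*(u(-11) + 42) = (23 - 41)*(16*(-11)² + 42) = -18*(16*121 + 42) = -18*(1936 + 42) = -18*1978 = -35604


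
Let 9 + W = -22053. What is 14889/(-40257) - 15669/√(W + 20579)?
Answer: -709/1917 + 15669*I*√1483/1483 ≈ -0.36985 + 406.88*I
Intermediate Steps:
W = -22062 (W = -9 - 22053 = -22062)
14889/(-40257) - 15669/√(W + 20579) = 14889/(-40257) - 15669/√(-22062 + 20579) = 14889*(-1/40257) - 15669*(-I*√1483/1483) = -709/1917 - 15669*(-I*√1483/1483) = -709/1917 - (-15669)*I*√1483/1483 = -709/1917 + 15669*I*√1483/1483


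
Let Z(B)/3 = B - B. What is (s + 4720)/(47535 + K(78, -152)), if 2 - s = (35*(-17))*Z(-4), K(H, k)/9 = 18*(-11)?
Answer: 1574/15251 ≈ 0.10321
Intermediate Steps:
Z(B) = 0 (Z(B) = 3*(B - B) = 3*0 = 0)
K(H, k) = -1782 (K(H, k) = 9*(18*(-11)) = 9*(-198) = -1782)
s = 2 (s = 2 - 35*(-17)*0 = 2 - (-595)*0 = 2 - 1*0 = 2 + 0 = 2)
(s + 4720)/(47535 + K(78, -152)) = (2 + 4720)/(47535 - 1782) = 4722/45753 = 4722*(1/45753) = 1574/15251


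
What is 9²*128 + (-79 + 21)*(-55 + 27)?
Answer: 11992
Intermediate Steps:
9²*128 + (-79 + 21)*(-55 + 27) = 81*128 - 58*(-28) = 10368 + 1624 = 11992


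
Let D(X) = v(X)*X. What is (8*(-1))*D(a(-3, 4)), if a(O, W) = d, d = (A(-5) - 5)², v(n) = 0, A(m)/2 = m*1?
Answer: 0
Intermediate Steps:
A(m) = 2*m (A(m) = 2*(m*1) = 2*m)
d = 225 (d = (2*(-5) - 5)² = (-10 - 5)² = (-15)² = 225)
a(O, W) = 225
D(X) = 0 (D(X) = 0*X = 0)
(8*(-1))*D(a(-3, 4)) = (8*(-1))*0 = -8*0 = 0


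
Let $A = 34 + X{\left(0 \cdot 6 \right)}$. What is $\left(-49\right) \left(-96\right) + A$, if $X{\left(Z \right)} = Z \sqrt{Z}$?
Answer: $4738$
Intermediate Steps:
$X{\left(Z \right)} = Z^{\frac{3}{2}}$
$A = 34$ ($A = 34 + \left(0 \cdot 6\right)^{\frac{3}{2}} = 34 + 0^{\frac{3}{2}} = 34 + 0 = 34$)
$\left(-49\right) \left(-96\right) + A = \left(-49\right) \left(-96\right) + 34 = 4704 + 34 = 4738$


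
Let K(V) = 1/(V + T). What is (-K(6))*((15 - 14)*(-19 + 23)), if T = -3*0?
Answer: -2/3 ≈ -0.66667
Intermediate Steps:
T = 0
K(V) = 1/V (K(V) = 1/(V + 0) = 1/V)
(-K(6))*((15 - 14)*(-19 + 23)) = (-1/6)*((15 - 14)*(-19 + 23)) = (-1*1/6)*(1*4) = -1/6*4 = -2/3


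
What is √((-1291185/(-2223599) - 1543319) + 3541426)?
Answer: √201620982890876378/317657 ≈ 1413.5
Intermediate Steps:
√((-1291185/(-2223599) - 1543319) + 3541426) = √((-1291185*(-1/2223599) - 1543319) + 3541426) = √((184455/317657 - 1543319) + 3541426) = √(-490245899128/317657 + 3541426) = √(634712859754/317657) = √201620982890876378/317657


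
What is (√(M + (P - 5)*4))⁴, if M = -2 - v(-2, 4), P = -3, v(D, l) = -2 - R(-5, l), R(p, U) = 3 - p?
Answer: 576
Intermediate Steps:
v(D, l) = -10 (v(D, l) = -2 - (3 - 1*(-5)) = -2 - (3 + 5) = -2 - 1*8 = -2 - 8 = -10)
M = 8 (M = -2 - 1*(-10) = -2 + 10 = 8)
(√(M + (P - 5)*4))⁴ = (√(8 + (-3 - 5)*4))⁴ = (√(8 - 8*4))⁴ = (√(8 - 32))⁴ = (√(-24))⁴ = (2*I*√6)⁴ = 576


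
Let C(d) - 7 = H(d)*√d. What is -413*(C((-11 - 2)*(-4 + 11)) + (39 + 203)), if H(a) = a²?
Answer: -102837 - 3420053*I*√91 ≈ -1.0284e+5 - 3.2625e+7*I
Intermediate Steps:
C(d) = 7 + d^(5/2) (C(d) = 7 + d²*√d = 7 + d^(5/2))
-413*(C((-11 - 2)*(-4 + 11)) + (39 + 203)) = -413*((7 + ((-11 - 2)*(-4 + 11))^(5/2)) + (39 + 203)) = -413*((7 + (-13*7)^(5/2)) + 242) = -413*((7 + (-91)^(5/2)) + 242) = -413*((7 + 8281*I*√91) + 242) = -413*(249 + 8281*I*√91) = -102837 - 3420053*I*√91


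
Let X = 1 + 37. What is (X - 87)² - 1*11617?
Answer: -9216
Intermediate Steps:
X = 38
(X - 87)² - 1*11617 = (38 - 87)² - 1*11617 = (-49)² - 11617 = 2401 - 11617 = -9216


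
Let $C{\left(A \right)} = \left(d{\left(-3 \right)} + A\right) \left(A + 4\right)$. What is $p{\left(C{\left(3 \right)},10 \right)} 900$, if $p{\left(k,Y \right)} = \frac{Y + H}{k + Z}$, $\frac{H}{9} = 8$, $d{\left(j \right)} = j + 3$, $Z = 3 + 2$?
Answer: $\frac{36900}{13} \approx 2838.5$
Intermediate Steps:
$Z = 5$
$d{\left(j \right)} = 3 + j$
$H = 72$ ($H = 9 \cdot 8 = 72$)
$C{\left(A \right)} = A \left(4 + A\right)$ ($C{\left(A \right)} = \left(\left(3 - 3\right) + A\right) \left(A + 4\right) = \left(0 + A\right) \left(4 + A\right) = A \left(4 + A\right)$)
$p{\left(k,Y \right)} = \frac{72 + Y}{5 + k}$ ($p{\left(k,Y \right)} = \frac{Y + 72}{k + 5} = \frac{72 + Y}{5 + k}$)
$p{\left(C{\left(3 \right)},10 \right)} 900 = \frac{72 + 10}{5 + 3 \left(4 + 3\right)} 900 = \frac{1}{5 + 3 \cdot 7} \cdot 82 \cdot 900 = \frac{1}{5 + 21} \cdot 82 \cdot 900 = \frac{1}{26} \cdot 82 \cdot 900 = \frac{41}{13} \cdot 900 = \frac{36900}{13}$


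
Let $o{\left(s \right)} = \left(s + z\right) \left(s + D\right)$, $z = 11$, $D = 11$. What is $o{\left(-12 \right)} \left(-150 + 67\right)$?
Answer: $-83$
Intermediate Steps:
$o{\left(s \right)} = \left(11 + s\right)^{2}$ ($o{\left(s \right)} = \left(s + 11\right) \left(s + 11\right) = \left(11 + s\right) \left(11 + s\right) = \left(11 + s\right)^{2}$)
$o{\left(-12 \right)} \left(-150 + 67\right) = \left(121 + \left(-12\right)^{2} + 22 \left(-12\right)\right) \left(-150 + 67\right) = \left(121 + 144 - 264\right) \left(-83\right) = 1 \left(-83\right) = -83$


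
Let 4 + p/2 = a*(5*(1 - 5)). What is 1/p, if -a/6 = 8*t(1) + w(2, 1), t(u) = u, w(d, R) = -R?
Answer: 1/1672 ≈ 0.00059809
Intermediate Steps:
a = -42 (a = -6*(8*1 - 1*1) = -6*(8 - 1) = -6*7 = -42)
p = 1672 (p = -8 + 2*(-210*(1 - 5)) = -8 + 2*(-210*(-4)) = -8 + 2*(-42*(-20)) = -8 + 2*840 = -8 + 1680 = 1672)
1/p = 1/1672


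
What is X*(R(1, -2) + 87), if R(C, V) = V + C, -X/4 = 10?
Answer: -3440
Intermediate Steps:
X = -40 (X = -4*10 = -40)
R(C, V) = C + V
X*(R(1, -2) + 87) = -40*((1 - 2) + 87) = -40*(-1 + 87) = -40*86 = -3440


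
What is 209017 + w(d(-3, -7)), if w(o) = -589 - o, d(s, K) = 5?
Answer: 208423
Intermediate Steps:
209017 + w(d(-3, -7)) = 209017 + (-589 - 1*5) = 209017 + (-589 - 5) = 209017 - 594 = 208423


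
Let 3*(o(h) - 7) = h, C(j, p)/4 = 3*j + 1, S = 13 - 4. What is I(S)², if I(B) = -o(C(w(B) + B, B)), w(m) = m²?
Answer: 1221025/9 ≈ 1.3567e+5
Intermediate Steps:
S = 9
C(j, p) = 4 + 12*j (C(j, p) = 4*(3*j + 1) = 4*(1 + 3*j) = 4 + 12*j)
o(h) = 7 + h/3
I(B) = -25/3 - 4*B - 4*B² (I(B) = -(7 + (4 + 12*(B² + B))/3) = -(7 + (4 + 12*(B + B²))/3) = -(7 + (4 + (12*B + 12*B²))/3) = -(7 + (4 + 12*B + 12*B²)/3) = -(7 + (4/3 + 4*B + 4*B²)) = -(25/3 + 4*B + 4*B²) = -25/3 - 4*B - 4*B²)
I(S)² = (-25/3 - 4*9 - 4*9²)² = (-25/3 - 36 - 4*81)² = (-25/3 - 36 - 324)² = (-1105/3)² = 1221025/9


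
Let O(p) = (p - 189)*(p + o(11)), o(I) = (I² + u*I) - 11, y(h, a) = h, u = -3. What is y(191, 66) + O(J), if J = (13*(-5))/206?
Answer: -607961927/42436 ≈ -14327.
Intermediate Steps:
o(I) = -11 + I² - 3*I (o(I) = (I² - 3*I) - 11 = -11 + I² - 3*I)
J = -65/206 (J = -65*1/206 = -65/206 ≈ -0.31553)
O(p) = (-189 + p)*(77 + p) (O(p) = (p - 189)*(p + (-11 + 11² - 3*11)) = (-189 + p)*(p + (-11 + 121 - 33)) = (-189 + p)*(p + 77) = (-189 + p)*(77 + p))
y(191, 66) + O(J) = 191 + (-14553 + (-65/206)² - 112*(-65/206)) = 191 + (-14553 + 4225/42436 + 3640/103) = 191 - 616067203/42436 = -607961927/42436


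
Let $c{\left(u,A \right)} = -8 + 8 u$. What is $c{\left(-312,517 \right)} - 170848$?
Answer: $-173352$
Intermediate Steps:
$c{\left(-312,517 \right)} - 170848 = \left(-8 + 8 \left(-312\right)\right) - 170848 = \left(-8 - 2496\right) - 170848 = -2504 - 170848 = -173352$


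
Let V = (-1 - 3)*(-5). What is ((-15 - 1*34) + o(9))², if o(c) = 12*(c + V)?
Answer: 89401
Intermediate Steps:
V = 20 (V = -4*(-5) = 20)
o(c) = 240 + 12*c (o(c) = 12*(c + 20) = 12*(20 + c) = 240 + 12*c)
((-15 - 1*34) + o(9))² = ((-15 - 1*34) + (240 + 12*9))² = ((-15 - 34) + (240 + 108))² = (-49 + 348)² = 299² = 89401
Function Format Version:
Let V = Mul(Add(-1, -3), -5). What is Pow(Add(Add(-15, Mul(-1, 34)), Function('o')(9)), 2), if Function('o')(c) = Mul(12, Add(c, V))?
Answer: 89401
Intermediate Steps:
V = 20 (V = Mul(-4, -5) = 20)
Function('o')(c) = Add(240, Mul(12, c)) (Function('o')(c) = Mul(12, Add(c, 20)) = Mul(12, Add(20, c)) = Add(240, Mul(12, c)))
Pow(Add(Add(-15, Mul(-1, 34)), Function('o')(9)), 2) = Pow(Add(Add(-15, Mul(-1, 34)), Add(240, Mul(12, 9))), 2) = Pow(Add(Add(-15, -34), Add(240, 108)), 2) = Pow(Add(-49, 348), 2) = Pow(299, 2) = 89401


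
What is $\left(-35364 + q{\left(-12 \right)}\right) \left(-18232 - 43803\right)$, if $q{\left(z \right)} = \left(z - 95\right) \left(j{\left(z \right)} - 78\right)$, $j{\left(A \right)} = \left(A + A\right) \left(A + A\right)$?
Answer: $5499402750$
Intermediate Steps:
$j{\left(A \right)} = 4 A^{2}$ ($j{\left(A \right)} = 2 A 2 A = 4 A^{2}$)
$q{\left(z \right)} = \left(-95 + z\right) \left(-78 + 4 z^{2}\right)$ ($q{\left(z \right)} = \left(z - 95\right) \left(4 z^{2} - 78\right) = \left(-95 + z\right) \left(-78 + 4 z^{2}\right)$)
$\left(-35364 + q{\left(-12 \right)}\right) \left(-18232 - 43803\right) = \left(-35364 + \left(7410 - 380 \left(-12\right)^{2} - -936 + 4 \left(-12\right)^{3}\right)\right) \left(-18232 - 43803\right) = \left(-35364 + \left(7410 - 54720 + 936 + 4 \left(-1728\right)\right)\right) \left(-62035\right) = \left(-35364 + \left(7410 - 54720 + 936 - 6912\right)\right) \left(-62035\right) = \left(-35364 - 53286\right) \left(-62035\right) = \left(-88650\right) \left(-62035\right) = 5499402750$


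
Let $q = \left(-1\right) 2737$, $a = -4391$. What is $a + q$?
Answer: $-7128$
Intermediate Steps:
$q = -2737$
$a + q = -4391 - 2737 = -7128$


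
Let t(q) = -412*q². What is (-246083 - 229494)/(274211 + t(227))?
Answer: 475577/20955737 ≈ 0.022694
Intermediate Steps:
(-246083 - 229494)/(274211 + t(227)) = (-246083 - 229494)/(274211 - 412*227²) = -475577/(274211 - 412*51529) = -475577/(274211 - 21229948) = -475577/(-20955737) = -475577*(-1/20955737) = 475577/20955737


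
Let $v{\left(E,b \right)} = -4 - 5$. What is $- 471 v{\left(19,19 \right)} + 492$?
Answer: $4731$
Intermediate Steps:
$v{\left(E,b \right)} = -9$ ($v{\left(E,b \right)} = -4 - 5 = -9$)
$- 471 v{\left(19,19 \right)} + 492 = \left(-471\right) \left(-9\right) + 492 = 4239 + 492 = 4731$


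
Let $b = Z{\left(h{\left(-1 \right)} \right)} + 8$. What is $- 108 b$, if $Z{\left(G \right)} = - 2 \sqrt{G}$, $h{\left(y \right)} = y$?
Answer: $-864 + 216 i \approx -864.0 + 216.0 i$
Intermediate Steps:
$b = 8 - 2 i$ ($b = - 2 \sqrt{-1} + 8 = - 2 i + 8 = 8 - 2 i \approx 8.0 - 2.0 i$)
$- 108 b = - 108 \left(8 - 2 i\right) = -864 + 216 i$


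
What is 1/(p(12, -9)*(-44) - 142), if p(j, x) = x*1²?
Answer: 1/254 ≈ 0.0039370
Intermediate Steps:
p(j, x) = x (p(j, x) = x*1 = x)
1/(p(12, -9)*(-44) - 142) = 1/(-9*(-44) - 142) = 1/(396 - 142) = 1/254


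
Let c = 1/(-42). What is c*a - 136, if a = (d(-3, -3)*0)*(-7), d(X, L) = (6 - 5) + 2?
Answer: -136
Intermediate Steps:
c = -1/42 ≈ -0.023810
d(X, L) = 3 (d(X, L) = 1 + 2 = 3)
a = 0 (a = (3*0)*(-7) = 0*(-7) = 0)
c*a - 136 = -1/42*0 - 136 = 0 - 136 = -136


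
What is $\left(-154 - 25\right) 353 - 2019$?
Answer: $-65206$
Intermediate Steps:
$\left(-154 - 25\right) 353 - 2019 = \left(-179\right) 353 - 2019 = -63187 - 2019 = -65206$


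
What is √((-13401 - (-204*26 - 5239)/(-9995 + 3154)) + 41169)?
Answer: √1299450310145/6841 ≈ 166.63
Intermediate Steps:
√((-13401 - (-204*26 - 5239)/(-9995 + 3154)) + 41169) = √((-13401 - (-5304 - 5239)/(-6841)) + 41169) = √((-13401 - (-10543)*(-1)/6841) + 41169) = √((-13401 - 1*10543/6841) + 41169) = √((-13401 - 10543/6841) + 41169) = √(-91686784/6841 + 41169) = √(189950345/6841) = √1299450310145/6841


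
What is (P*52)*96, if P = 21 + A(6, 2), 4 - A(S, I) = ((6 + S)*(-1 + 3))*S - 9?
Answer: -549120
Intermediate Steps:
A(S, I) = 13 - S*(12 + 2*S) (A(S, I) = 4 - (((6 + S)*(-1 + 3))*S - 9) = 4 - (((6 + S)*2)*S - 9) = 4 - ((12 + 2*S)*S - 9) = 4 - (S*(12 + 2*S) - 9) = 4 - (-9 + S*(12 + 2*S)) = 4 + (9 - S*(12 + 2*S)) = 13 - S*(12 + 2*S))
P = -110 (P = 21 + (13 - 12*6 - 2*6²) = 21 + (13 - 72 - 2*36) = 21 + (13 - 72 - 72) = 21 - 131 = -110)
(P*52)*96 = -110*52*96 = -5720*96 = -549120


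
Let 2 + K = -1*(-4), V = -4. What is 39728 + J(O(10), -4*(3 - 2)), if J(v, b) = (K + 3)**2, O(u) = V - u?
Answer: 39753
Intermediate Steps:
O(u) = -4 - u
K = 2 (K = -2 - 1*(-4) = -2 + 4 = 2)
J(v, b) = 25 (J(v, b) = (2 + 3)**2 = 5**2 = 25)
39728 + J(O(10), -4*(3 - 2)) = 39728 + 25 = 39753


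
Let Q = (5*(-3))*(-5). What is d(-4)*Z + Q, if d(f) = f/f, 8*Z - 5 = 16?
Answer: 621/8 ≈ 77.625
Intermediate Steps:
Z = 21/8 (Z = 5/8 + (1/8)*16 = 5/8 + 2 = 21/8 ≈ 2.6250)
d(f) = 1
Q = 75 (Q = -15*(-5) = 75)
d(-4)*Z + Q = 1*(21/8) + 75 = 21/8 + 75 = 621/8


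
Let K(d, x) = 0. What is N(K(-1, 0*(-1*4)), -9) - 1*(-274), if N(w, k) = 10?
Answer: 284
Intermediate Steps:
N(K(-1, 0*(-1*4)), -9) - 1*(-274) = 10 - 1*(-274) = 10 + 274 = 284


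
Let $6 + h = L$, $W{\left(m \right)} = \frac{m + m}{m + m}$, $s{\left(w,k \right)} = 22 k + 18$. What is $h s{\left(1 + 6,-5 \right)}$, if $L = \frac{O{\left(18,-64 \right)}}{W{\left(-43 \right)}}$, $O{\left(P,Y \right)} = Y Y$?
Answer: $-376280$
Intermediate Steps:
$s{\left(w,k \right)} = 18 + 22 k$
$O{\left(P,Y \right)} = Y^{2}$
$W{\left(m \right)} = 1$ ($W{\left(m \right)} = \frac{2 m}{2 m} = 2 m \frac{1}{2 m} = 1$)
$L = 4096$ ($L = \frac{\left(-64\right)^{2}}{1} = 4096 \cdot 1 = 4096$)
$h = 4090$ ($h = -6 + 4096 = 4090$)
$h s{\left(1 + 6,-5 \right)} = 4090 \left(18 + 22 \left(-5\right)\right) = 4090 \left(18 - 110\right) = 4090 \left(-92\right) = -376280$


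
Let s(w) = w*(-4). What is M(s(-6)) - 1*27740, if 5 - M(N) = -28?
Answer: -27707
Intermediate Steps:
s(w) = -4*w
M(N) = 33 (M(N) = 5 - 1*(-28) = 5 + 28 = 33)
M(s(-6)) - 1*27740 = 33 - 1*27740 = 33 - 27740 = -27707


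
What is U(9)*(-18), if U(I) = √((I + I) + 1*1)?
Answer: -18*√19 ≈ -78.460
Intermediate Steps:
U(I) = √(1 + 2*I) (U(I) = √(2*I + 1) = √(1 + 2*I))
U(9)*(-18) = √(1 + 2*9)*(-18) = √(1 + 18)*(-18) = √19*(-18) = -18*√19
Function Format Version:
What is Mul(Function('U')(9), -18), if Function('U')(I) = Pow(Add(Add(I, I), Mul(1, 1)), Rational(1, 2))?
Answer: Mul(-18, Pow(19, Rational(1, 2))) ≈ -78.460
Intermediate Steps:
Function('U')(I) = Pow(Add(1, Mul(2, I)), Rational(1, 2)) (Function('U')(I) = Pow(Add(Mul(2, I), 1), Rational(1, 2)) = Pow(Add(1, Mul(2, I)), Rational(1, 2)))
Mul(Function('U')(9), -18) = Mul(Pow(Add(1, Mul(2, 9)), Rational(1, 2)), -18) = Mul(Pow(Add(1, 18), Rational(1, 2)), -18) = Mul(Pow(19, Rational(1, 2)), -18) = Mul(-18, Pow(19, Rational(1, 2)))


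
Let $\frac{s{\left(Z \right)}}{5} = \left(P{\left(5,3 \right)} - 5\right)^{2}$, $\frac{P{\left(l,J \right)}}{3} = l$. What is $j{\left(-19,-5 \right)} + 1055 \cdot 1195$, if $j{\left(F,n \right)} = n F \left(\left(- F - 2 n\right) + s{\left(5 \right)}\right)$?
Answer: $1310980$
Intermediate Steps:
$P{\left(l,J \right)} = 3 l$
$s{\left(Z \right)} = 500$ ($s{\left(Z \right)} = 5 \left(3 \cdot 5 - 5\right)^{2} = 5 \left(15 - 5\right)^{2} = 5 \cdot 10^{2} = 5 \cdot 100 = 500$)
$j{\left(F,n \right)} = F n \left(500 - F - 2 n\right)$ ($j{\left(F,n \right)} = n F \left(\left(- F - 2 n\right) + 500\right) = F n \left(500 - F - 2 n\right)$)
$j{\left(-19,-5 \right)} + 1055 \cdot 1195 = \left(-19\right) \left(-5\right) \left(500 - -19 - -10\right) + 1055 \cdot 1195 = \left(-19\right) \left(-5\right) \left(500 + 19 + 10\right) + 1260725 = \left(-19\right) \left(-5\right) 529 + 1260725 = 50255 + 1260725 = 1310980$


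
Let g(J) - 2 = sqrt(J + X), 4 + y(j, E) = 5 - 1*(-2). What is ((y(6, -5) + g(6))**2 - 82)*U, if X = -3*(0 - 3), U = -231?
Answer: 9702 - 2310*sqrt(15) ≈ 755.41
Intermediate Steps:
y(j, E) = 3 (y(j, E) = -4 + (5 - 1*(-2)) = -4 + (5 + 2) = -4 + 7 = 3)
X = 9 (X = -3*(-3) = 9)
g(J) = 2 + sqrt(9 + J) (g(J) = 2 + sqrt(J + 9) = 2 + sqrt(9 + J))
((y(6, -5) + g(6))**2 - 82)*U = ((3 + (2 + sqrt(9 + 6)))**2 - 82)*(-231) = ((3 + (2 + sqrt(15)))**2 - 82)*(-231) = ((5 + sqrt(15))**2 - 82)*(-231) = (-82 + (5 + sqrt(15))**2)*(-231) = 18942 - 231*(5 + sqrt(15))**2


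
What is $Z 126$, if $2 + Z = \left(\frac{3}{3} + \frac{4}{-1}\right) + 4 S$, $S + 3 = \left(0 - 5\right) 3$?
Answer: $-9702$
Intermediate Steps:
$S = -18$ ($S = -3 + \left(0 - 5\right) 3 = -3 - 15 = -18$)
$Z = -77$ ($Z = -2 + \left(\left(\frac{3}{3} + \frac{4}{-1}\right) + 4 \left(-18\right)\right) = -2 + \left(\left(3 \cdot \frac{1}{3} + 4 \left(-1\right)\right) - 72\right) = -2 + \left(\left(1 - 4\right) - 72\right) = -2 - 75 = -77$)
$Z 126 = \left(-77\right) 126 = -9702$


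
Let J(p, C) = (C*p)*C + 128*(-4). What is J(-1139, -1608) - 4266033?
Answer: -2949337841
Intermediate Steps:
J(p, C) = -512 + p*C**2 (J(p, C) = p*C**2 - 512 = -512 + p*C**2)
J(-1139, -1608) - 4266033 = (-512 - 1139*(-1608)**2) - 4266033 = (-512 - 1139*2585664) - 4266033 = (-512 - 2945071296) - 4266033 = -2945071808 - 4266033 = -2949337841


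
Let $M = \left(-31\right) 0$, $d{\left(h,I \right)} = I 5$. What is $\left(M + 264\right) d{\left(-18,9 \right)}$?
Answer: $11880$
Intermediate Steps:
$d{\left(h,I \right)} = 5 I$
$M = 0$
$\left(M + 264\right) d{\left(-18,9 \right)} = \left(0 + 264\right) 5 \cdot 9 = 264 \cdot 45 = 11880$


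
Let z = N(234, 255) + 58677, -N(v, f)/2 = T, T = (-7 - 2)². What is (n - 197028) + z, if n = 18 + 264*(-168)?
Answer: -182847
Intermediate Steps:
n = -44334 (n = 18 - 44352 = -44334)
T = 81 (T = (-9)² = 81)
N(v, f) = -162 (N(v, f) = -2*81 = -162)
z = 58515 (z = -162 + 58677 = 58515)
(n - 197028) + z = (-44334 - 197028) + 58515 = -241362 + 58515 = -182847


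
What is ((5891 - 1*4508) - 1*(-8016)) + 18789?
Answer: 28188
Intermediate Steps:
((5891 - 1*4508) - 1*(-8016)) + 18789 = ((5891 - 4508) + 8016) + 18789 = (1383 + 8016) + 18789 = 9399 + 18789 = 28188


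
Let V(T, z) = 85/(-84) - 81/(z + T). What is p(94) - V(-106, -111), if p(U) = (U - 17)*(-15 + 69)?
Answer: 10829095/2604 ≈ 4158.6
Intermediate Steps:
V(T, z) = -85/84 - 81/(T + z) (V(T, z) = 85*(-1/84) - 81/(T + z) = -85/84 - 81/(T + z))
p(U) = -918 + 54*U (p(U) = (-17 + U)*54 = -918 + 54*U)
p(94) - V(-106, -111) = (-918 + 54*94) - (-6804 - 85*(-106) - 85*(-111))/(84*(-106 - 111)) = (-918 + 5076) - (-6804 + 9010 + 9435)/(84*(-217)) = 4158 - (-1)*11641/(84*217) = 4158 - 1*(-1663/2604) = 4158 + 1663/2604 = 10829095/2604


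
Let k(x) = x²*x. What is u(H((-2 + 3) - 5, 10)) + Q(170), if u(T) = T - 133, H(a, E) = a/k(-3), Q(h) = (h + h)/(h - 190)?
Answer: -4046/27 ≈ -149.85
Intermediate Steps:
k(x) = x³
Q(h) = 2*h/(-190 + h) (Q(h) = (2*h)/(-190 + h) = 2*h/(-190 + h))
H(a, E) = -a/27 (H(a, E) = a/((-3)³) = a/(-27) = a*(-1/27) = -a/27)
u(T) = -133 + T
u(H((-2 + 3) - 5, 10)) + Q(170) = (-133 - ((-2 + 3) - 5)/27) + 2*170/(-190 + 170) = (-133 - (1 - 5)/27) + 2*170/(-20) = (-133 - 1/27*(-4)) + 2*170*(-1/20) = (-133 + 4/27) - 17 = -3587/27 - 17 = -4046/27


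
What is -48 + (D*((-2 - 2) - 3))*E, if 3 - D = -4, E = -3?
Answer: 99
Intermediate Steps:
D = 7 (D = 3 - 1*(-4) = 3 + 4 = 7)
-48 + (D*((-2 - 2) - 3))*E = -48 + (7*((-2 - 2) - 3))*(-3) = -48 + (7*(-4 - 3))*(-3) = -48 + (7*(-7))*(-3) = -48 - 49*(-3) = -48 + 147 = 99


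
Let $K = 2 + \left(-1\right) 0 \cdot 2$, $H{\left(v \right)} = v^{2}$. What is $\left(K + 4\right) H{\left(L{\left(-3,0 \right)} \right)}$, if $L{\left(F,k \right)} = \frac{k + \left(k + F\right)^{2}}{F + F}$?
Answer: $\frac{27}{2} \approx 13.5$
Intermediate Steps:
$L{\left(F,k \right)} = \frac{k + \left(F + k\right)^{2}}{2 F}$
$K = 2$ ($K = 2 + 0 \cdot 2 = 2 + 0 = 2$)
$\left(K + 4\right) H{\left(L{\left(-3,0 \right)} \right)} = \left(2 + 4\right) \left(\frac{0 + \left(-3 + 0\right)^{2}}{2 \left(-3\right)}\right)^{2} = 6 \left(\frac{1}{2} \left(- \frac{1}{3}\right) \left(0 + \left(-3\right)^{2}\right)\right)^{2} = 6 \left(\frac{1}{2} \left(- \frac{1}{3}\right) \left(0 + 9\right)\right)^{2} = 6 \left(\frac{1}{2} \left(- \frac{1}{3}\right) 9\right)^{2} = 6 \left(- \frac{3}{2}\right)^{2} = 6 \cdot \frac{9}{4} = \frac{27}{2}$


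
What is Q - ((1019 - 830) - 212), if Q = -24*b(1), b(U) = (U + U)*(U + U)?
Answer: -73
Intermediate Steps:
b(U) = 4*U**2 (b(U) = (2*U)*(2*U) = 4*U**2)
Q = -96 (Q = -96*1**2 = -96 ≈ -96.000)
Q - ((1019 - 830) - 212) = -96 - ((1019 - 830) - 212) = -96 - (189 - 212) = -96 - 1*(-23) = -96 + 23 = -73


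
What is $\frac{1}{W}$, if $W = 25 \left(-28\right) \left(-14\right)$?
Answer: $\frac{1}{9800} \approx 0.00010204$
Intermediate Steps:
$W = 9800$ ($W = \left(-700\right) \left(-14\right) = 9800$)
$\frac{1}{W} = \frac{1}{9800}$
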